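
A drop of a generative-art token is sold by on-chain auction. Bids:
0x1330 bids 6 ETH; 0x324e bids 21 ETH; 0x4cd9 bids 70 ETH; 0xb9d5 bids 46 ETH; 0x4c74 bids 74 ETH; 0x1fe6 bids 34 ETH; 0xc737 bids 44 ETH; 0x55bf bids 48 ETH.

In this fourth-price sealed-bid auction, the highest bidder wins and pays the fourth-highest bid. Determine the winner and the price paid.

Sorting bids: 74 (0x4c74) > 70 (0x4cd9) > 48 (0x55bf) > 46 (0xb9d5) > 44 (0xc737) > 34 (0x1fe6) > …
0x4c74 is highest; pays the fourth-highest bid, 46 ETH.

0x4c74 pays 46 ETH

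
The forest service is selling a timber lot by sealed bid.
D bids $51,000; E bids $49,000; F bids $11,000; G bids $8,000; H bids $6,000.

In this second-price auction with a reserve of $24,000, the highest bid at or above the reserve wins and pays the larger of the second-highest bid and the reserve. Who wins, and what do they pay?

Bids in order: 51,000 (D) > 49,000 (E) > 11,000 (F) > 8,000 (G) > 6,000 (H)
D has the top bid at or above the reserve ($51,000).
Second-highest bid $49,000 exceeds the reserve $24,000 → payment $49,000.

D pays $49,000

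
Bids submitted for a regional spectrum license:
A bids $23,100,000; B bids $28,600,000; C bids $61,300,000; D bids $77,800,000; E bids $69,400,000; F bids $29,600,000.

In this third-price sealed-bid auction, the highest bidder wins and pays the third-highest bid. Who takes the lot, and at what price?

D pays $61,300,000

Rule: the highest bidder wins and pays the third-highest bid.
Sorting bids: 77,800,000 (D) > 69,400,000 (E) > 61,300,000 (C) > 29,600,000 (F) > 28,600,000 (B) > 23,100,000 (A)
D wins; payment is bid #3 in the ranking = $61,300,000.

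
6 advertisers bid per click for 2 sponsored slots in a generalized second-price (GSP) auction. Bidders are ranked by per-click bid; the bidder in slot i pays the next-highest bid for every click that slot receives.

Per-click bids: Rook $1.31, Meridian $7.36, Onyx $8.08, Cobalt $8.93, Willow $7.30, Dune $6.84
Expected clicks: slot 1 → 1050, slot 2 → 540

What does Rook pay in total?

Sorting advertisers: $8.93 (Cobalt) > $8.08 (Onyx) > $7.36 (Meridian) > …
Rook ranks below slot 2 → no slot, pays nothing.

Rook pays $0.00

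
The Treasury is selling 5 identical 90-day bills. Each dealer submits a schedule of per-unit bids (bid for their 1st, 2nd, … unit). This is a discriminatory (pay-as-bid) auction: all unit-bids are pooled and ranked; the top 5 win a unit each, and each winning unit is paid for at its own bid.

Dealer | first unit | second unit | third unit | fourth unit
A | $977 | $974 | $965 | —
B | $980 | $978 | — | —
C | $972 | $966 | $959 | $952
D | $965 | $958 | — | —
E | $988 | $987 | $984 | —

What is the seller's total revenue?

Pooled unit-bids ranked (top 5): 988 (E-1), 987 (E-2), 984 (E-3), 980 (B-1), 978 (B-2)
Next rejected bid: $977 (not a price — pay-as-bid).
Each winning unit pays its own bid.
Revenue = 988 + 987 + 984 + 980 + 978 = $4,917.

Total revenue: $4,917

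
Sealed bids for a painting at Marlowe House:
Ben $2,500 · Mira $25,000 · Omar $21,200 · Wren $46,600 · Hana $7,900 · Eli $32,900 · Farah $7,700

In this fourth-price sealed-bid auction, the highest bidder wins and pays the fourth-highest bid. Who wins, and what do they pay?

Wren pays $21,200

Fourth-price sealed-bid auction: the highest bidder wins and pays the fourth-highest bid.
Bids in order: 46,600 (Wren) > 32,900 (Eli) > 25,000 (Mira) > 21,200 (Omar) > 7,900 (Hana) > 7,700 (Farah) > …
Wren wins; payment is bid #4 in the ranking = $21,200.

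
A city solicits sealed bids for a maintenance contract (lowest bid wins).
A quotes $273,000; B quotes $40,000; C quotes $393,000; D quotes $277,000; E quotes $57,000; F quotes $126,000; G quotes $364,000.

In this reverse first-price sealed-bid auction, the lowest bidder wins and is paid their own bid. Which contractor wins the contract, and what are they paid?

Bids ranked: 40,000 (B) < 57,000 (E) < 126,000 (F) < 273,000 (A) < 277,000 (D) < 364,000 (G) < …
First-price: B is paid what they bid, $40,000.

B is paid $40,000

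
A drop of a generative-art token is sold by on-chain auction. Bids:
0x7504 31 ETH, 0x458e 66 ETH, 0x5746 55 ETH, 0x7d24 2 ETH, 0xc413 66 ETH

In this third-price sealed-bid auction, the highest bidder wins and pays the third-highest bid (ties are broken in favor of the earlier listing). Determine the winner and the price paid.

0x458e pays 55 ETH

Third-price sealed-bid auction: the highest bidder wins and pays the third-highest bid.
Sorting bids: 66 (0x458e) > 66 (0xc413) > 55 (0x5746) > 31 (0x7504) > 2 (0x7d24)
Tie at 66 ETH → 0x458e wins by tie-break.
0x458e wins; payment is bid #3 in the ranking = 55 ETH.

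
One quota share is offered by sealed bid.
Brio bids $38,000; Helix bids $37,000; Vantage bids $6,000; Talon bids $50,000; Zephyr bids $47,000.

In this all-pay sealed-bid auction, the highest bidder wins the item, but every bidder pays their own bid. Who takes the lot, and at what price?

Talon pays $50,000

Rule: the highest bidder wins the item, but every bidder pays their own bid.
Sorting bids: 50,000 (Talon) > 47,000 (Zephyr) > 38,000 (Brio) > 37,000 (Helix) > 6,000 (Vantage)
Talon wins with the top bid; all bids are sunk regardless.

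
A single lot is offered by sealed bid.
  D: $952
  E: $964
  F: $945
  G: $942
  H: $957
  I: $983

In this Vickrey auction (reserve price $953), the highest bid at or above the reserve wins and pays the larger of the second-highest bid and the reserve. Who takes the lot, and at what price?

I pays $964

Sorting bids: 983 (I) > 964 (E) > 957 (H) > 952 (D) > 945 (F) > 942 (G)
I has the top bid at or above the reserve ($983).
Second-highest bid $964 exceeds the reserve $953 → payment $964.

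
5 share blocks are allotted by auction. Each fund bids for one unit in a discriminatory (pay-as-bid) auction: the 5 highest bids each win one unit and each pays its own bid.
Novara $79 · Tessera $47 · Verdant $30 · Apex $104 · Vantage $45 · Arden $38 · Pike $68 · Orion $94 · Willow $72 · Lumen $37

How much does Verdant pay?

Ordering the bids: 104 (Apex), 94 (Orion), 79 (Novara), 72 (Willow), 68 (Pike), 47 (Tessera), 45 (Vantage), …
Winners (5 units): Apex, Orion, Novara, Willow, Pike.
Verdant does not win → $0.

Verdant pays $0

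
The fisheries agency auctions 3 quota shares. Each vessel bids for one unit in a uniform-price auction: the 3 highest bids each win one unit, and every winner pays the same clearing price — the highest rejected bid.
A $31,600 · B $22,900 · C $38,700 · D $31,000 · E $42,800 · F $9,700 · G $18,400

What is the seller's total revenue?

Total revenue: $93,000

Ordering the bids: 42,800 (E), 38,700 (C), 31,600 (A), 31,000 (D), 22,900 (B), …
The 3 highest are E, C, A.
Clearing price = highest rejected bid = $31,000.
Total revenue = 3 × $31,000 = $93,000.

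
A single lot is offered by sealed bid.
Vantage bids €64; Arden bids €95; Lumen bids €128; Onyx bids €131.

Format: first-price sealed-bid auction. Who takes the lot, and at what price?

First-price sealed-bid auction: the highest bidder wins and pays their own bid.
Bids in order: 131 (Onyx) > 128 (Lumen) > 95 (Arden) > 64 (Vantage)
Onyx is highest → pays own bid, €131.

Onyx pays €131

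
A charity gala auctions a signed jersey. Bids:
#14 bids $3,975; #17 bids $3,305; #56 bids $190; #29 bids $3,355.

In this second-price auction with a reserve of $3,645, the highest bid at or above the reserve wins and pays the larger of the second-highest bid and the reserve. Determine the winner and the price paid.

Bids ranked: 3,975 (#14) > 3,355 (#29) > 3,305 (#17) > 190 (#56)
Highest eligible bid: #14 at $3,975.
Second-highest bid $3,355 is below the reserve $3,645, so the reserve binds → payment $3,645.

#14 pays $3,645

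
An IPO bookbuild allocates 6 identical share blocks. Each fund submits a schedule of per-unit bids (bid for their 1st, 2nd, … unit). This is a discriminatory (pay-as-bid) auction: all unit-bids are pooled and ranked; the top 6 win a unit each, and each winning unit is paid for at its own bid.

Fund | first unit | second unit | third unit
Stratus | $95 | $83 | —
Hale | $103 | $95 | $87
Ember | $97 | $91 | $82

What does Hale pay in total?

All unit-bids, highest first — top 6: 103 (Hale-1), 97 (Ember-1), 95 (Stratus-1), 95 (Hale-2), 91 (Ember-2), 87 (Hale-3)
Next rejected bid: $83 (not a price — pay-as-bid).
Hale's winning unit-bids: 103 + 95 + 87 = $285.

Hale pays $285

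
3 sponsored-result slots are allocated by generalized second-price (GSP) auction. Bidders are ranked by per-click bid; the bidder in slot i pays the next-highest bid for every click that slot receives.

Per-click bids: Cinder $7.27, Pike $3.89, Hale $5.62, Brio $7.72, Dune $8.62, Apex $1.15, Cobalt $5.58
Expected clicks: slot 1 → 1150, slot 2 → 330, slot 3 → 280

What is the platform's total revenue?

Sorting advertisers: $8.62 (Dune) > $7.72 (Brio) > $7.27 (Cinder) > $5.62 (Hale) > …
Slot 1: Dune pays $7.72 × 1150 = $8878.00
Slot 2: Brio pays $7.27 × 330 = $2399.10
Slot 3: Cinder pays $5.62 × 280 = $1573.60
Total = $12850.70

Total revenue: $12850.70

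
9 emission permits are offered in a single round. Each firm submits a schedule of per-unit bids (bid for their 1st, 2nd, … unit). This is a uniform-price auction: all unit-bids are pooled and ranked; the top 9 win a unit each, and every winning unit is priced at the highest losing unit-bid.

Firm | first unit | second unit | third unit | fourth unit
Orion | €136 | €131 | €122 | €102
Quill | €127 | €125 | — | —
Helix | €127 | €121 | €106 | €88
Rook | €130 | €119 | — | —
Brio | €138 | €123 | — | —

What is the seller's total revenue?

Pooled unit-bids ranked (top 9): 138 (Brio-1), 136 (Orion-1), 131 (Orion-2), 130 (Rook-1), 127 (Quill-1), 127 (Helix-1), 125 (Quill-2), 123 (Brio-2), 122 (Orion-3)
First bid not allocated: €121.
Allocation: Brio 2, Helix 1, Orion 3, Quill 2, Rook 1. Every unit priced at €121.
Revenue = 9 × 121 = €1,089.

Total revenue: €1,089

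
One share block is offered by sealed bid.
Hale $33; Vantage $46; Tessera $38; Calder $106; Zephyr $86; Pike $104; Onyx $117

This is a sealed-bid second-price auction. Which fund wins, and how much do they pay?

Sorting bids: 117 (Onyx) > 106 (Calder) > 104 (Pike) > 86 (Zephyr) > 46 (Vantage) > 38 (Tessera) > …
Onyx wins with the highest bid; price is set by the runner-up at $106.

Onyx pays $106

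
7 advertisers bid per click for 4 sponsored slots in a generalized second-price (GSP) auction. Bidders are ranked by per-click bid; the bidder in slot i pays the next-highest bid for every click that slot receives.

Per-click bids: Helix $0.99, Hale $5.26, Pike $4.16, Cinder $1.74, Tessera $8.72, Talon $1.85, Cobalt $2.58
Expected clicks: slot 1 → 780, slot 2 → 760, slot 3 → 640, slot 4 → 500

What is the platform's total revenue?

Per-click bids in order: $8.72 (Tessera) > $5.26 (Hale) > $4.16 (Pike) > $2.58 (Cobalt) > $1.85 (Talon) > …
Slot 1: Tessera pays $5.26 × 780 = $4102.80
Slot 2: Hale pays $4.16 × 760 = $3161.60
Slot 3: Pike pays $2.58 × 640 = $1651.20
Slot 4: Cobalt pays $1.85 × 500 = $925.00
Total = $9840.60

Total revenue: $9840.60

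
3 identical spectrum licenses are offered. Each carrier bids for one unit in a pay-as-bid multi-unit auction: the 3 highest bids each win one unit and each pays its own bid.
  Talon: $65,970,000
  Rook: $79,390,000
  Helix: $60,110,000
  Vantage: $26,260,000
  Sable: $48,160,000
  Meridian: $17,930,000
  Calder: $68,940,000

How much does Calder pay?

Sorting: 79,390,000 (Rook), 68,940,000 (Calder), 65,970,000 (Talon), 60,110,000 (Helix), 48,160,000 (Sable), …
Top 3: Rook, Calder, Talon.
Calder wins → own bid $68,940,000.

Calder pays $68,940,000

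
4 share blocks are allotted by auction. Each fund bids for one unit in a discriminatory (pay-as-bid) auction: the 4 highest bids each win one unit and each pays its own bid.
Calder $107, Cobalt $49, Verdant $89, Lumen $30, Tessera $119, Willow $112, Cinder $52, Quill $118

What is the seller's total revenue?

Sorting: 119 (Tessera), 118 (Quill), 112 (Willow), 107 (Calder), 89 (Verdant), 52 (Cinder), …
Winners (4 units): Tessera, Quill, Willow, Calder.
Total revenue = 119 + 118 + 112 + 107 = $456.

Total revenue: $456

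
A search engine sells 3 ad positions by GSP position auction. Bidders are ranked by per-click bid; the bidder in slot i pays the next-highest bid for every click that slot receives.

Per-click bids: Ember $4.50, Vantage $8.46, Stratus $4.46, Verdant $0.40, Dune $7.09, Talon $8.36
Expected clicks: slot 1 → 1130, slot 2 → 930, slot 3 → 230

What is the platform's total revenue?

Ranked by bid: $8.46 (Vantage) > $8.36 (Talon) > $7.09 (Dune) > $4.50 (Ember) > …
Slot 1: Vantage pays $8.36 × 1130 = $9446.80
Slot 2: Talon pays $7.09 × 930 = $6593.70
Slot 3: Dune pays $4.50 × 230 = $1035.00
Total = $17075.50

Total revenue: $17075.50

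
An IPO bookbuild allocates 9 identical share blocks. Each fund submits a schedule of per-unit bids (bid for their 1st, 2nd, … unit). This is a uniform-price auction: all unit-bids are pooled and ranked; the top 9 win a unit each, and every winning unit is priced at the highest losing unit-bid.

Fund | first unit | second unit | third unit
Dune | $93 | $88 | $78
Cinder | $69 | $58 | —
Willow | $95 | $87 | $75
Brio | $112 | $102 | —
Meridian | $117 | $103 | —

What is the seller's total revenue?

Pooled unit-bids ranked (top 9): 117 (Meridian-1), 112 (Brio-1), 103 (Meridian-2), 102 (Brio-2), 95 (Willow-1), 93 (Dune-1), 88 (Dune-2), 87 (Willow-2), 78 (Dune-3)
First bid not allocated: $75.
Allocation: Brio 2, Dune 3, Meridian 2, Willow 2. Every unit priced at $75.
Revenue = 9 × 75 = $675.

Total revenue: $675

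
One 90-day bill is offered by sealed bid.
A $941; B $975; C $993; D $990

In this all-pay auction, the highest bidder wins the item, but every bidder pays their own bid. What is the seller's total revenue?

Total revenue: $3,899

Sorting bids: 993 (C) > 990 (D) > 975 (B) > 941 (A)
Every bidder forfeits their bid regardless of winning.
Revenue = 941 + 975 + 993 + 990 = $3,899.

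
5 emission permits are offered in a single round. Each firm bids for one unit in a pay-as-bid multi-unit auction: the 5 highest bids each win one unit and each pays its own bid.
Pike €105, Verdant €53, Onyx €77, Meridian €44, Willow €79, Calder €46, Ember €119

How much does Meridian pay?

Meridian pays €0

Bids ranked high→low: 119 (Ember), 105 (Pike), 79 (Willow), 77 (Onyx), 53 (Verdant), 46 (Calder), 44 (Meridian)
Top 5: Ember, Pike, Willow, Onyx, Verdant.
Meridian does not win → €0.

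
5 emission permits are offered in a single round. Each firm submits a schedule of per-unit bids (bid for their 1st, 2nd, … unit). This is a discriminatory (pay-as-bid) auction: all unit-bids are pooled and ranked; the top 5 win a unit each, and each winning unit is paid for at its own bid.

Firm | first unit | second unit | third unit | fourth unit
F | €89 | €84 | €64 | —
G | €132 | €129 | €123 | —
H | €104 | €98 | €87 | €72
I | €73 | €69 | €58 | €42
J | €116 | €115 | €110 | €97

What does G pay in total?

G pays €384

Merging the schedules and taking the best 5: 132 (G-1), 129 (G-2), 123 (G-3), 116 (J-1), 115 (J-2)
Next rejected bid: €110 (not a price — pay-as-bid).
G's winning unit-bids: 132 + 129 + 123 = €384.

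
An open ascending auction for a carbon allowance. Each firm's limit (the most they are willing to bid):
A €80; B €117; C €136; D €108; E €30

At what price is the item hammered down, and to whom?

Rule: the price rises until one bidder remains; the winner pays the price at which the last rival dropped out.
Sorting limits: 136 (C) > 117 (B) > 108 (D) > 80 (A) > 30 (E)
Bidding ends when B exits at €117; C takes it.

C wins at €117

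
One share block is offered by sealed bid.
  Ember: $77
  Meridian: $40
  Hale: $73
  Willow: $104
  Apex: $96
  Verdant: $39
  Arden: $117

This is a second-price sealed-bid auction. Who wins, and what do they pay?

Arden pays $104

Bids in order: 117 (Arden) > 104 (Willow) > 96 (Apex) > 77 (Ember) > 73 (Hale) > 40 (Meridian) > …
Arden wins with the highest bid; price is set by the runner-up at $104.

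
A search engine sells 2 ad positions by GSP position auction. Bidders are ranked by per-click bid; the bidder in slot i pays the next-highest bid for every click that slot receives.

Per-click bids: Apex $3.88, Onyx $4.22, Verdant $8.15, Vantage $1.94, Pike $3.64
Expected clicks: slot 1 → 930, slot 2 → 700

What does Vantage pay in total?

Sorting advertisers: $8.15 (Verdant) > $4.22 (Onyx) > $3.88 (Apex) > …
Vantage ranks below slot 2 → no slot, pays nothing.

Vantage pays $0.00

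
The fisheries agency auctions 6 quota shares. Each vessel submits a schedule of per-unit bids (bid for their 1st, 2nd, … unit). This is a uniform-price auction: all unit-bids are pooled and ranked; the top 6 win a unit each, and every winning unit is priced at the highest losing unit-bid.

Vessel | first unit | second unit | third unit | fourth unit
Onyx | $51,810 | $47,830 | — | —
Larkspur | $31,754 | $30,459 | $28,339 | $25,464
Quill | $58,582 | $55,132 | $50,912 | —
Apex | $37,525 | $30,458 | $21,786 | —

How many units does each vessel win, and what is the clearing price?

Apex 1, Onyx 2, Quill 3; clearing price $31,754

Merging the schedules and taking the best 6: 58,582 (Quill-1), 55,132 (Quill-2), 51,810 (Onyx-1), 50,912 (Quill-3), 47,830 (Onyx-2), 37,525 (Apex-1)
First bid not allocated: $31,754.
Allocation: Apex 1, Onyx 2, Quill 3.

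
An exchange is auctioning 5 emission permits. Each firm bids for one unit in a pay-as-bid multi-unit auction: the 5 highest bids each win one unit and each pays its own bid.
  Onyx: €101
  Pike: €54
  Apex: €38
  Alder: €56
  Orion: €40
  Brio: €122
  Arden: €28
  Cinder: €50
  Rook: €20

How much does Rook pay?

Sorting: 122 (Brio), 101 (Onyx), 56 (Alder), 54 (Pike), 50 (Cinder), 40 (Orion), 38 (Apex), …
Top 5: Brio, Onyx, Alder, Pike, Cinder.
Rook does not win → €0.

Rook pays €0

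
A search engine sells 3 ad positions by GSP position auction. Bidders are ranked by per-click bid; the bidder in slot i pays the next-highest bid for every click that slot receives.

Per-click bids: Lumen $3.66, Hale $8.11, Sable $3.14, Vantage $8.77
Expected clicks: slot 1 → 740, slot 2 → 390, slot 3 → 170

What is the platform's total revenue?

Sorting advertisers: $8.77 (Vantage) > $8.11 (Hale) > $3.66 (Lumen) > $3.14 (Sable)
Slot 1: Vantage pays $8.11 × 740 = $6001.40
Slot 2: Hale pays $3.66 × 390 = $1427.40
Slot 3: Lumen pays $3.14 × 170 = $533.80
Total = $7962.60

Total revenue: $7962.60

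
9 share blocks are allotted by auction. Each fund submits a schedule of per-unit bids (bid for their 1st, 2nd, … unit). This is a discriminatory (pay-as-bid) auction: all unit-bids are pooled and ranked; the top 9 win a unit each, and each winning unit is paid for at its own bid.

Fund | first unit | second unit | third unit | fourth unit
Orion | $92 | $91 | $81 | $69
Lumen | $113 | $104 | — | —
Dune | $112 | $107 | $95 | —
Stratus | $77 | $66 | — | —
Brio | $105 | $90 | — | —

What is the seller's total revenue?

Merging the schedules and taking the best 9: 113 (Lumen-1), 112 (Dune-1), 107 (Dune-2), 105 (Brio-1), 104 (Lumen-2), 95 (Dune-3), 92 (Orion-1), 91 (Orion-2), 90 (Brio-2)
Next rejected bid: $81 (not a price — pay-as-bid).
Each winning unit pays its own bid.
Revenue = 113 + 112 + 107 + 105 + 104 + 95 + 92 + 91 + 90 = $909.

Total revenue: $909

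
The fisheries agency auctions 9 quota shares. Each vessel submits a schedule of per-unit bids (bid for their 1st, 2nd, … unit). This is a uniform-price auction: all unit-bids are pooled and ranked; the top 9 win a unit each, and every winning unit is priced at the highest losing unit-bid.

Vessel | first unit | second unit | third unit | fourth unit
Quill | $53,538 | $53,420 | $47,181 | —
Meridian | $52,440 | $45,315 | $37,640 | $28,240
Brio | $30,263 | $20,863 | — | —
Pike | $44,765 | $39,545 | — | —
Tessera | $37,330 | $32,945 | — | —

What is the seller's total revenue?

Pooled unit-bids ranked (top 9): 53,538 (Quill-1), 53,420 (Quill-2), 52,440 (Meridian-1), 47,181 (Quill-3), 45,315 (Meridian-2), 44,765 (Pike-1), 39,545 (Pike-2), 37,640 (Meridian-3), 37,330 (Tessera-1)
Highest rejected unit-bid = $32,945.
Allocation: Meridian 3, Pike 2, Quill 3, Tessera 1. Every unit priced at $32,945.
Revenue = 9 × 32,945 = $296,505.

Total revenue: $296,505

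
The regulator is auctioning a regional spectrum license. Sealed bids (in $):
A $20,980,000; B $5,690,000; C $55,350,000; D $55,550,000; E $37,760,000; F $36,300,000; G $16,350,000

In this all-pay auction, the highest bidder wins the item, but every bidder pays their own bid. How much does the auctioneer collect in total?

Total revenue: $227,980,000

Bids ranked: 55,550,000 (D) > 55,350,000 (C) > 37,760,000 (E) > 36,300,000 (F) > 20,980,000 (A) > 16,350,000 (G) > …
Every bidder forfeits their bid regardless of winning.
Revenue = 20,980,000 + 5,690,000 + 55,350,000 + 55,550,000 + 37,760,000 + 36,300,000 + 16,350,000 = $227,980,000.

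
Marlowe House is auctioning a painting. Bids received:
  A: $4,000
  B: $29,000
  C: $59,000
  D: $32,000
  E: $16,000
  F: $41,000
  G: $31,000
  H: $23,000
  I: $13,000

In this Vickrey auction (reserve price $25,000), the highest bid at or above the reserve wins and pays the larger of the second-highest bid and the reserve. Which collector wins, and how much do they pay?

Bids ranked: 59,000 (C) > 41,000 (F) > 32,000 (D) > 31,000 (G) > 29,000 (B) > 23,000 (H) > …
C has the top bid at or above the reserve ($59,000).
Second-highest bid $41,000 exceeds the reserve $25,000 → payment $41,000.

C pays $41,000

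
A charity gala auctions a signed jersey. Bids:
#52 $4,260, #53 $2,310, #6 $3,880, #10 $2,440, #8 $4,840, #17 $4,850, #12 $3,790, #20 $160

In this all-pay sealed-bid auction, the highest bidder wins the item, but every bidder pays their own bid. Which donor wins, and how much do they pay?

#17 pays $4,850

Bids in order: 4,850 (#17) > 4,840 (#8) > 4,260 (#52) > 3,880 (#6) > 3,790 (#12) > 2,440 (#10) > …
#17 wins with the top bid; all bids are sunk regardless.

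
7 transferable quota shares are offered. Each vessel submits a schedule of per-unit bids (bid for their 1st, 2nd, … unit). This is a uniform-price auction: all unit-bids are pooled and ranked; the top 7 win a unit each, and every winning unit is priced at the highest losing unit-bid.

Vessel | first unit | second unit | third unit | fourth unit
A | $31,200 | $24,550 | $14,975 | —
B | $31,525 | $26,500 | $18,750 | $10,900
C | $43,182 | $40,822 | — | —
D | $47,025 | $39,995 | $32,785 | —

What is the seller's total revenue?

Total revenue: $185,500

All unit-bids, highest first — top 7: 47,025 (D-1), 43,182 (C-1), 40,822 (C-2), 39,995 (D-2), 32,785 (D-3), 31,525 (B-1), 31,200 (A-1)
Highest rejected unit-bid = $26,500.
Allocation: A 1, B 1, C 2, D 3. Every unit priced at $26,500.
Revenue = 7 × 26,500 = $185,500.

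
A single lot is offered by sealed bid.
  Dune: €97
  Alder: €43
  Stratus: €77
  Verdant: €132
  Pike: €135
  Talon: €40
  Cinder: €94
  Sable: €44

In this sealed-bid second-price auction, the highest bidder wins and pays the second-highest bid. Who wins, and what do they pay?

Sorting bids: 135 (Pike) > 132 (Verdant) > 97 (Dune) > 94 (Cinder) > 77 (Stratus) > 44 (Sable) > …
Pike wins with the highest bid; price is set by the runner-up at €132.

Pike pays €132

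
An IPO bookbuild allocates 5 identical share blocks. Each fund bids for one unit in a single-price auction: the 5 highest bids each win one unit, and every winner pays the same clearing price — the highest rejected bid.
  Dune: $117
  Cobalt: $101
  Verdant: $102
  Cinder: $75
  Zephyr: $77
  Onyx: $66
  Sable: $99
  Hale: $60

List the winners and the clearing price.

Bids ranked high→low: 117 (Dune), 102 (Verdant), 101 (Cobalt), 99 (Sable), 77 (Zephyr), 75 (Cinder), 66 (Onyx), …
Top 5: Dune, Verdant, Cobalt, Sable, Zephyr.
Clearing price = highest rejected bid = $75.

Dune, Verdant, Cobalt, Sable, Zephyr; each pays $75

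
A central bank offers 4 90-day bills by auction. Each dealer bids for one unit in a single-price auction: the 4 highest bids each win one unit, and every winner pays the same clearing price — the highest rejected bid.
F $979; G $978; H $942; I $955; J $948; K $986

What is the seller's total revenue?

Bids ranked high→low: 986 (K), 979 (F), 978 (G), 955 (I), 948 (J), 942 (H)
Winners (4 units): K, F, G, I.
Highest unsuccessful bid: $948 → clearing price.
Total revenue = 4 × $948 = $3,792.

Total revenue: $3,792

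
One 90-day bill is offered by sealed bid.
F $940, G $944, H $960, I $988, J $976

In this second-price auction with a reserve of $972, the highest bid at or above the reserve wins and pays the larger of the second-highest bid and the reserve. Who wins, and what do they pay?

Bids in order: 988 (I) > 976 (J) > 960 (H) > 944 (G) > 940 (F)
I has the top bid at or above the reserve ($988).
Second-highest bid $976 exceeds the reserve $972 → payment $976.

I pays $976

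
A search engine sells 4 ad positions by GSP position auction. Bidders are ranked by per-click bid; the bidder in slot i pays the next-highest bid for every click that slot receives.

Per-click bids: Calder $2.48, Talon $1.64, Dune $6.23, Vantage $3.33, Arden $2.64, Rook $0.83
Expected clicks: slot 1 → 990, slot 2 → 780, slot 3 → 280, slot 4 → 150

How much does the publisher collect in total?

Total revenue: $6296.30

Sorting advertisers: $6.23 (Dune) > $3.33 (Vantage) > $2.64 (Arden) > $2.48 (Calder) > $1.64 (Talon) > …
Slot 1: Dune pays $3.33 × 990 = $3296.70
Slot 2: Vantage pays $2.64 × 780 = $2059.20
Slot 3: Arden pays $2.48 × 280 = $694.40
Slot 4: Calder pays $1.64 × 150 = $246.00
Total = $6296.30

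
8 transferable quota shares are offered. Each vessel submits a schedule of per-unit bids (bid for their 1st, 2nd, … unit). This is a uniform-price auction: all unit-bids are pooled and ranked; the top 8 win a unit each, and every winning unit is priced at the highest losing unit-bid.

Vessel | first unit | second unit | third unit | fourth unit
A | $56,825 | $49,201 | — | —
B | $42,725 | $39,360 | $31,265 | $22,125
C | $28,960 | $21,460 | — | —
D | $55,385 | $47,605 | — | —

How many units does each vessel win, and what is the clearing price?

A 2, B 3, C 1, D 2; clearing price $22,125

All unit-bids, highest first — top 8: 56,825 (A-1), 55,385 (D-1), 49,201 (A-2), 47,605 (D-2), 42,725 (B-1), 39,360 (B-2), 31,265 (B-3), 28,960 (C-1)
First bid not allocated: $22,125.
Allocation: A 2, B 3, C 1, D 2.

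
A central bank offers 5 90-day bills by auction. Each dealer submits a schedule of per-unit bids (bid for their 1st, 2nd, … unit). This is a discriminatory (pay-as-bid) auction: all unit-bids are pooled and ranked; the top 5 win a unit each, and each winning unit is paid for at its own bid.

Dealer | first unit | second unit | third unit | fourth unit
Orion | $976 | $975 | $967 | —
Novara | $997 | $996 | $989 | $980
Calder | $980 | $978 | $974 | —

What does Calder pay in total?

Calder pays $980

Merging the schedules and taking the best 5: 997 (Novara-1), 996 (Novara-2), 989 (Novara-3), 980 (Novara-4), 980 (Calder-1)
Next rejected bid: $978 (not a price — pay-as-bid).
Calder's winning unit-bids: 980 = $980.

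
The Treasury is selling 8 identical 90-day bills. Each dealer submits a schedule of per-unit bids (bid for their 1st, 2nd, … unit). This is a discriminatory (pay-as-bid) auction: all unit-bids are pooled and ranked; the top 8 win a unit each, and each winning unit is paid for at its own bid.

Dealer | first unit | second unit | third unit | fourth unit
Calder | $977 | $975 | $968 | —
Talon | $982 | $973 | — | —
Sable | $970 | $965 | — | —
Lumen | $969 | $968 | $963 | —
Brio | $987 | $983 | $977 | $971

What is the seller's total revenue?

Total revenue: $7,825

Merging the schedules and taking the best 8: 987 (Brio-1), 983 (Brio-2), 982 (Talon-1), 977 (Calder-1), 977 (Brio-3), 975 (Calder-2), 973 (Talon-2), 971 (Brio-4)
Next rejected bid: $970 (not a price — pay-as-bid).
Each winning unit pays its own bid.
Revenue = 987 + 983 + 982 + 977 + 977 + 975 + 973 + 971 = $7,825.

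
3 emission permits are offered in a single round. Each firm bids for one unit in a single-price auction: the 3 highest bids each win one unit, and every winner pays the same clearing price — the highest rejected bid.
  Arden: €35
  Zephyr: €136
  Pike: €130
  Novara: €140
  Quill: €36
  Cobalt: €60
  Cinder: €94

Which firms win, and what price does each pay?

Novara, Zephyr, Pike; each pays €94

Ordering the bids: 140 (Novara), 136 (Zephyr), 130 (Pike), 94 (Cinder), 60 (Cobalt), …
Winners (3 units): Novara, Zephyr, Pike.
Clearing price = highest rejected bid = €94.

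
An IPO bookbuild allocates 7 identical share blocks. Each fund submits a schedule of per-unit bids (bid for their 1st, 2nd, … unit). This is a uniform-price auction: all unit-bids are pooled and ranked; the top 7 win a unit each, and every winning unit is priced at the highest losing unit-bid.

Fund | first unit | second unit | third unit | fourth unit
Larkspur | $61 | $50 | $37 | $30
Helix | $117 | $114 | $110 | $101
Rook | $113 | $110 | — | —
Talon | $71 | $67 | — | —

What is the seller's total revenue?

Total revenue: $469

All unit-bids, highest first — top 7: 117 (Helix-1), 114 (Helix-2), 113 (Rook-1), 110 (Helix-3), 110 (Rook-2), 101 (Helix-4), 71 (Talon-1)
The (k+1)-th unit-bid is $67.
Allocation: Helix 4, Rook 2, Talon 1. Every unit priced at $67.
Revenue = 7 × 67 = $469.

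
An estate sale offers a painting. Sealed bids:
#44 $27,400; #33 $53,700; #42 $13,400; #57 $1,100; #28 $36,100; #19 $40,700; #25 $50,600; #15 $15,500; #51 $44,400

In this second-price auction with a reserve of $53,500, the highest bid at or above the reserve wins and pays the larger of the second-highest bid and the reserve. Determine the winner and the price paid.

#33 pays $53,500

Rule: the highest bid at or above the reserve wins and pays the larger of the second-highest bid and the reserve.
Sorting bids: 53,700 (#33) > 50,600 (#25) > 44,400 (#51) > 40,700 (#19) > 36,100 (#28) > 27,400 (#44) > …
Highest eligible bid: #33 at $53,700.
max(second-highest $50,600, reserve $53,500) = $53,500.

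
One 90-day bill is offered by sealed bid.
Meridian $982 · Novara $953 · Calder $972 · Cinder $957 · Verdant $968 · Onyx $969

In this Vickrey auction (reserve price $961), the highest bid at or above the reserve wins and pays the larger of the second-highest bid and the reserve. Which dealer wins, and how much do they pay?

Meridian pays $972

Rule: the highest bid at or above the reserve wins and pays the larger of the second-highest bid and the reserve.
Bids in order: 982 (Meridian) > 972 (Calder) > 969 (Onyx) > 968 (Verdant) > 957 (Cinder) > 953 (Novara)
Highest eligible bid: Meridian at $982.
Second-highest bid $972 exceeds the reserve $961 → payment $972.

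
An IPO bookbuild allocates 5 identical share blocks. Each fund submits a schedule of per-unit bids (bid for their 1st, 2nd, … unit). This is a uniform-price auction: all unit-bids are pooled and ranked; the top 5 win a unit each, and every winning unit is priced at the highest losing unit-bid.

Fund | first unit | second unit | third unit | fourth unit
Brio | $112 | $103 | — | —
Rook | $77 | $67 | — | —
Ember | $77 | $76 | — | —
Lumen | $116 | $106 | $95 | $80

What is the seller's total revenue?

Total revenue: $400

Pooled unit-bids ranked (top 5): 116 (Lumen-1), 112 (Brio-1), 106 (Lumen-2), 103 (Brio-2), 95 (Lumen-3)
First bid not allocated: $80.
Allocation: Brio 2, Lumen 3. Every unit priced at $80.
Revenue = 5 × 80 = $400.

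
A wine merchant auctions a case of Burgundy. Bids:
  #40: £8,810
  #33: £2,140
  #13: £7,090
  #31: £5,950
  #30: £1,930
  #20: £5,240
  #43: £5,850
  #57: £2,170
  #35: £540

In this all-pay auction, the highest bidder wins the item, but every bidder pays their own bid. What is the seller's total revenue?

All-pay auction: the highest bidder wins the item, but every bidder pays their own bid.
Bids in order: 8,810 (#40) > 7,090 (#13) > 5,950 (#31) > 5,850 (#43) > 5,240 (#20) > 2,170 (#57) > …
#40 wins with the top bid; all bids are sunk regardless.
Every bidder forfeits their bid regardless of winning.
Revenue = 8,810 + 2,140 + 7,090 + 5,950 + 1,930 + 5,240 + 5,850 + 2,170 + 540 = £39,720.

Total revenue: £39,720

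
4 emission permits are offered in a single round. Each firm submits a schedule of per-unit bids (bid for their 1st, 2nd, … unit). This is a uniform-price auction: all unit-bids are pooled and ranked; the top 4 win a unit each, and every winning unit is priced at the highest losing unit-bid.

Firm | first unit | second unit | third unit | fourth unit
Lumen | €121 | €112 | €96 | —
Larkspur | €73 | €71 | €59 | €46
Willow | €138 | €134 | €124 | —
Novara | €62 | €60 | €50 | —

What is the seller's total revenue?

Total revenue: €448

Merging the schedules and taking the best 4: 138 (Willow-1), 134 (Willow-2), 124 (Willow-3), 121 (Lumen-1)
First bid not allocated: €112.
Allocation: Lumen 1, Willow 3. Every unit priced at €112.
Revenue = 4 × 112 = €448.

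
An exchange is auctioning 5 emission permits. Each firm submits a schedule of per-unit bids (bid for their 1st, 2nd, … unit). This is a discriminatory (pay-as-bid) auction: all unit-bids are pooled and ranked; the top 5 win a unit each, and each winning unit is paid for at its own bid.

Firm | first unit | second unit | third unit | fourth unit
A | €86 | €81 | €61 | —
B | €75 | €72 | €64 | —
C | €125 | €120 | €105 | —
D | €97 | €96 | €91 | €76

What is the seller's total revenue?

Merging the schedules and taking the best 5: 125 (C-1), 120 (C-2), 105 (C-3), 97 (D-1), 96 (D-2)
Next rejected bid: €91 (not a price — pay-as-bid).
Each winning unit pays its own bid.
Revenue = 125 + 120 + 105 + 97 + 96 = €543.

Total revenue: €543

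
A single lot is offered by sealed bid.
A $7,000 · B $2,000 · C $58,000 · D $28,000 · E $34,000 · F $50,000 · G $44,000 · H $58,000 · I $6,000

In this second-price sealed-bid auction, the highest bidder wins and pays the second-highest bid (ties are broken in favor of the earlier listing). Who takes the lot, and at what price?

C pays $58,000

Bids ranked: 58,000 (C) > 58,000 (H) > 50,000 (F) > 44,000 (G) > 34,000 (E) > 28,000 (D) > …
Tie at $58,000 → C wins by tie-break.
Second-price: C pays H's bid of $58,000.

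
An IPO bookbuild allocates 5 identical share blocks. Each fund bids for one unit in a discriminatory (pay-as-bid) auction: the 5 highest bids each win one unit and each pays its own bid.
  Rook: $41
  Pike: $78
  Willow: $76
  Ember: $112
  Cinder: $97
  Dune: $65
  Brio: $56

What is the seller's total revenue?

Total revenue: $428

Ordering the bids: 112 (Ember), 97 (Cinder), 78 (Pike), 76 (Willow), 65 (Dune), 56 (Brio), 41 (Rook)
Top 5: Ember, Cinder, Pike, Willow, Dune.
Total revenue = 112 + 97 + 78 + 76 + 65 = $428.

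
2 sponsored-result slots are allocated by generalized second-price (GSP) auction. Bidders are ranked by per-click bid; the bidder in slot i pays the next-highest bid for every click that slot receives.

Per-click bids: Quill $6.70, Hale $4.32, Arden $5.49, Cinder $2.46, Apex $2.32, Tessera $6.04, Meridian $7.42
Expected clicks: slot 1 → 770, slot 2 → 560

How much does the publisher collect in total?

Total revenue: $8541.40

Ranked by bid: $7.42 (Meridian) > $6.70 (Quill) > $6.04 (Tessera) > …
Slot 1: Meridian pays $6.70 × 770 = $5159.00
Slot 2: Quill pays $6.04 × 560 = $3382.40
Total = $8541.40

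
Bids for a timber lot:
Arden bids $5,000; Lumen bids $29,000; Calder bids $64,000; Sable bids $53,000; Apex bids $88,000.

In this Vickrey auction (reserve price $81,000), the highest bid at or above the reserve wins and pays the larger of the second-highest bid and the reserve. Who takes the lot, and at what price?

Apex pays $81,000

Bids in order: 88,000 (Apex) > 64,000 (Calder) > 53,000 (Sable) > 29,000 (Lumen) > 5,000 (Arden)
Highest eligible bid: Apex at $88,000.
Second-highest bid $64,000 is below the reserve $81,000, so the reserve binds → payment $81,000.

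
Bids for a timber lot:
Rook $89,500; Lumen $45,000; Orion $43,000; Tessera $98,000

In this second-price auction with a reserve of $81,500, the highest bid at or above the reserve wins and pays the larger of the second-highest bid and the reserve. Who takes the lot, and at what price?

Tessera pays $89,500

Rule: the highest bid at or above the reserve wins and pays the larger of the second-highest bid and the reserve.
Bids in order: 98,000 (Tessera) > 89,500 (Rook) > 45,000 (Lumen) > 43,000 (Orion)
Tessera has the top bid at or above the reserve ($98,000).
max(second-highest $89,500, reserve $81,500) = $89,500; the reserve does not bind.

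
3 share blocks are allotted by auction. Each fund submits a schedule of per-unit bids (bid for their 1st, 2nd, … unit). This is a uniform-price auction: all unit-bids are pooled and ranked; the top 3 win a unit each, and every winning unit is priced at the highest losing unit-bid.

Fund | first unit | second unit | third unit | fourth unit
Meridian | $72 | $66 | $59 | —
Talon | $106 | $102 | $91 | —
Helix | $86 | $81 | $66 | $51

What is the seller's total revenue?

Merging the schedules and taking the best 3: 106 (Talon-1), 102 (Talon-2), 91 (Talon-3)
The (k+1)-th unit-bid is $86.
Allocation: Talon 3. Every unit priced at $86.
Revenue = 3 × 86 = $258.

Total revenue: $258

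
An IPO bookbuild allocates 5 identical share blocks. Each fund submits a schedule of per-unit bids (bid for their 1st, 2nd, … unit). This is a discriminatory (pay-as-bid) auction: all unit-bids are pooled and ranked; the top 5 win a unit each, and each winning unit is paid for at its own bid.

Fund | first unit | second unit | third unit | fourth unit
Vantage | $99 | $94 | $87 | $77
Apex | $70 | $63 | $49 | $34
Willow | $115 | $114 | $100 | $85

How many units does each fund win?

Vantage 2, Willow 3

All unit-bids, highest first — top 5: 115 (Willow-1), 114 (Willow-2), 100 (Willow-3), 99 (Vantage-1), 94 (Vantage-2)
Next rejected bid: $87 (not a price — pay-as-bid).
Allocation: Vantage 2, Willow 3.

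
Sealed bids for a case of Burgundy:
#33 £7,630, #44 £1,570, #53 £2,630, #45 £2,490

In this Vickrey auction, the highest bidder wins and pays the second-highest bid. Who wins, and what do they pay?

Sorting bids: 7,630 (#33) > 2,630 (#53) > 2,490 (#45) > 1,570 (#44)
#33 wins with the highest bid; price is set by the runner-up at £2,630.

#33 pays £2,630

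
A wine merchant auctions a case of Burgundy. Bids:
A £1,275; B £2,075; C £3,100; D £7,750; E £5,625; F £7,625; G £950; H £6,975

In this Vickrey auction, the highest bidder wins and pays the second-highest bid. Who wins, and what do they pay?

Vickrey auction: the highest bidder wins and pays the second-highest bid.
Sorting bids: 7,750 (D) > 7,625 (F) > 6,975 (H) > 5,625 (E) > 3,100 (C) > 2,075 (B) > …
D is highest; pays the second-highest bid, £7,625.

D pays £7,625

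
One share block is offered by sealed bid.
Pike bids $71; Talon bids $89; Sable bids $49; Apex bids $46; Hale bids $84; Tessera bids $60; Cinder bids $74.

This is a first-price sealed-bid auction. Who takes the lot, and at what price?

Talon pays $89

Bids ranked: 89 (Talon) > 84 (Hale) > 74 (Cinder) > 71 (Pike) > 60 (Tessera) > 49 (Sable) > …
Talon is highest → pays own bid, $89.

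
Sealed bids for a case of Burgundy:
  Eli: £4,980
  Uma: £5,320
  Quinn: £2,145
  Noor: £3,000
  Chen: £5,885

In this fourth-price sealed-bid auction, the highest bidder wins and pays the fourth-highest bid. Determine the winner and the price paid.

Bids ranked: 5,885 (Chen) > 5,320 (Uma) > 4,980 (Eli) > 3,000 (Noor) > 2,145 (Quinn)
Chen is highest; pays the fourth-highest bid, £3,000.

Chen pays £3,000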